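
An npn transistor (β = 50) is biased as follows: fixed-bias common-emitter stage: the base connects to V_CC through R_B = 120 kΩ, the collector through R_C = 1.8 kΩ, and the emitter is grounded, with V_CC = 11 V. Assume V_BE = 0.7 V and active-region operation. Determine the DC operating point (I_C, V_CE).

I_C ≈ 4.3 mA, V_CE ≈ 3.3 V

Base loop: V_CC = I_B·R_B + V_BE, so I_B = (11 − 0.7)/120 kΩ = 0.0858 mA.
In the active region I_C = β·I_B = 50 × 0.0858 = 4.29 mA.
Collector loop: V_CE = V_CC − I_C·R_C = 11 − 4.29×1.8 = 3.27 V.
Since V_CE = 3.27 V > V_CE(sat) ≈ 0.2 V, the transistor is in the active region as assumed.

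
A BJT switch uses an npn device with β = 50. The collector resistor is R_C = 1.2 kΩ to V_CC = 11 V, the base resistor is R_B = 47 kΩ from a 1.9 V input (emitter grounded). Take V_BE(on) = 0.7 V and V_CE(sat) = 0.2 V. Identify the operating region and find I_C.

Assume active. Base-emitter loop: I_B = (V_BB − V_BE)/R_B = (1.9 − 0.7)/47 = 0.0255 mA.
I_C = β·I_B = 50×0.0255 = 1.28 mA.
V_CE = V_CC − I_C·R_C = 11 − 1.28×1.2 = 9.47 V > V_CE(sat), so the active-region assumption holds.

active; I_C ≈ 1.3 mA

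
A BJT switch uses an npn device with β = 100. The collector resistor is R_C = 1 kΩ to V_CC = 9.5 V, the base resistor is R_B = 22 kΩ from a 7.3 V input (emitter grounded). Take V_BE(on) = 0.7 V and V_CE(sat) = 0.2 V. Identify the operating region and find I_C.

Assume active: I_B = (7.3 − 0.7)/22 = 0.3 mA, giving I_C = β·I_B = 30 mA.
But then V_CE = 9.5 − 30×1 = -20.5 V < V_CE(sat) = 0.2 V — impossible in the active region.
So the transistor is saturated. With V_CE = 0.2 V, I_C = (V_CC − 0.2)/R_C = 9.3/1 = 9.3 mA.
Check: β·I_B = 30 mA > I_C = 9.3 mA, confirming saturation.

saturation; I_C ≈ 9.3 mA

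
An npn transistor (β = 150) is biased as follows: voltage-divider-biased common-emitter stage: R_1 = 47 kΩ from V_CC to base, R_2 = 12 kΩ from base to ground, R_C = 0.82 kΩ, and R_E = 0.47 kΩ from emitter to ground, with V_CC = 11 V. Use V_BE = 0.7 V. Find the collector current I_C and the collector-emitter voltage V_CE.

Thevenize the base divider: V_Th = V_CC·R_2/(R_1+R_2) = 11×12/59 = 2.24 V, R_Th = R_1‖R_2 = 9.56 kΩ.
Base-emitter loop: V_Th = I_B·R_Th + V_BE + (β+1)I_B·R_E, so I_B = (2.24 − 0.7) / (9.56 + 151×0.47) = 0.0191 mA.
I_C = β·I_B = 150×0.0191 = 2.86 mA, and I_E = (β+1)I_B = 2.88 mA.
V_CE = V_CC − I_C·R_C − I_E·R_E = 11 − 2.86×0.82 − 2.88×0.47 = 7.3 V.
V_CE = 7.3 V > 0.2 V confirms active-region operation.

I_C ≈ 2.9 mA, V_CE ≈ 7.3 V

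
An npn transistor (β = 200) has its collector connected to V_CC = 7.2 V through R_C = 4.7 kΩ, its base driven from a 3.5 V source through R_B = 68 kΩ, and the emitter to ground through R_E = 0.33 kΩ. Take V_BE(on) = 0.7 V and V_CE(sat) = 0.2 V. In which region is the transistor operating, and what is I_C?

saturation; I_C ≈ 1.4 mA

Assume active: I_B = (3.5 − 0.7)/(68 + 201×0.33) = 0.0208 mA, I_C = β·I_B = 4.17 mA.
Then V_CE = 7.2 − 4.17×4.7 − 4.19×0.33 = -13.8 V < 0.2 V — the active assumption fails.
Re-solve with V_CE = 0.2 V. KCL at the emitter: V_E/R_E = (V_BB−0.7−V_E)/R_B + (V_CC−0.2−V_E)/R_C, giving V_E = 0.47 V.
I_C = (V_CC − 0.2 − V_E)/R_C = (7 − 0.47)/4.7 = 1.39 mA.
Check: I_B = (2.8 − 0.47)/68 = 0.0343 mA, and β·I_B = 6.85 mA > I_C, confirming saturation.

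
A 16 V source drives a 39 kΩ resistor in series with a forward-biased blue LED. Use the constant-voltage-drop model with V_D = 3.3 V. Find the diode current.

I ≈ 0.33 mA

KVL around the loop: 16 = V_D + I·R = 3.3 + I × 39 kΩ.
So I = (16 − 3.3) / 39 kΩ = 12.7 / 39 = 0.326 mA.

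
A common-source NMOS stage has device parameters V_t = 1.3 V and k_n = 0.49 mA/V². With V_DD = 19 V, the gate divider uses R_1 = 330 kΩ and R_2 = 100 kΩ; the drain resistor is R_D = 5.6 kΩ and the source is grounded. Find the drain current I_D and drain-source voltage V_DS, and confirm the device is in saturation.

I_D ≈ 2.4 mA, V_DS ≈ 5.7 V

V_G = V_DD·R_2/(R_1+R_2) = 19×100/430 = 4.42 V. With the source grounded, V_GS = V_G = 4.42 V.
Assume saturation: I_D = (k_n/2)(V_GS − V_t)² = (0.49/2)×(4.42 − 1.3)² = 0.245×3.12² = 2.38 mA.
V_DS = V_DD − I_D·R_D = 19 − 2.38×5.6 = 5.66 V.
Saturation requires V_DS ≥ V_GS − V_t = 3.12 V; 5.66 ≥ 3.12 ✓.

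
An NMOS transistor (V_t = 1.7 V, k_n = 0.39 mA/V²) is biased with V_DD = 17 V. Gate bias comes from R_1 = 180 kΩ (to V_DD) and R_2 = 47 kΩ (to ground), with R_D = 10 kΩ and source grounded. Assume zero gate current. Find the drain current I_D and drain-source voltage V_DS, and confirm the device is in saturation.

I_D ≈ 0.65 mA, V_DS ≈ 11 V

V_G = V_DD·R_2/(R_1+R_2) = 17×47/227 = 3.52 V. With the source grounded, V_GS = V_G = 3.52 V.
Assume saturation: I_D = (k_n/2)(V_GS − V_t)² = (0.39/2)×(3.52 − 1.7)² = 0.195×1.82² = 0.646 mA.
V_DS = V_DD − I_D·R_D = 17 − 0.646×10 = 10.5 V.
Saturation requires V_DS ≥ V_GS − V_t = 1.82 V; 10.5 ≥ 1.82 ✓.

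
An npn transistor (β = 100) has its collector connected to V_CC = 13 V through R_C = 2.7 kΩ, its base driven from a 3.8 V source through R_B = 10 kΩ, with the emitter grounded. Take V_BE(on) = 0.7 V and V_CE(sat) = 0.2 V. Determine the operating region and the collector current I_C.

saturation; I_C ≈ 4.7 mA

Assume active: I_B = (3.8 − 0.7)/10 = 0.31 mA, giving I_C = β·I_B = 31 mA.
But then V_CE = 13 − 31×2.7 = -70.7 V < V_CE(sat) = 0.2 V — impossible in the active region.
So the transistor is saturated. With V_CE = 0.2 V, I_C = (V_CC − 0.2)/R_C = 12.8/2.7 = 4.74 mA.
Check: β·I_B = 31 mA > I_C = 4.74 mA, confirming saturation.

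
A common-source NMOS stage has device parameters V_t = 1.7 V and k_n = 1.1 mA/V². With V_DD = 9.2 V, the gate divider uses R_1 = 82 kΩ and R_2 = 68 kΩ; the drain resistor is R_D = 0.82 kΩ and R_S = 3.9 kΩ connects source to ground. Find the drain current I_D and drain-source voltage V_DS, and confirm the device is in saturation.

I_D ≈ 0.41 mA, V_DS ≈ 7.3 V

V_G = V_DD·R_2/(R_1+R_2) = 9.2×68/150 = 4.17 V.
Assume saturation: I_D = (k_n/2)(V_GS − V_t)² with V_GS = V_G − I_D·R_S = 4.17 − 3.9·I_D.
Substituting gives 8.37·I_D² − 11.6·I_D + 3.36 = 0, with roots I_D = 0.412 or 0.975 mA.
The root I_D = 0.975 mA gives V_GS = 0.369 V ≤ V_t, so take I_D = 0.412 mA.
Then V_GS = 2.57 V and V_DS = V_DD − I_D(R_D+R_S) = 9.2 − 0.412×4.72 = 7.26 V.
Saturation requires V_DS ≥ V_GS − V_t = 0.865 V; 7.26 ≥ 0.865 ✓.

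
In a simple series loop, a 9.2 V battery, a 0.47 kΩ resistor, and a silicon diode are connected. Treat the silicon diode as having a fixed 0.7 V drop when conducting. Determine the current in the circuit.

I ≈ 18 mA

KVL around the loop: 9.2 = V_D + I·R = 0.7 + I × 0.47 kΩ.
So I = (9.2 − 0.7) / 0.47 kΩ = 8.5 / 0.47 = 18.1 mA.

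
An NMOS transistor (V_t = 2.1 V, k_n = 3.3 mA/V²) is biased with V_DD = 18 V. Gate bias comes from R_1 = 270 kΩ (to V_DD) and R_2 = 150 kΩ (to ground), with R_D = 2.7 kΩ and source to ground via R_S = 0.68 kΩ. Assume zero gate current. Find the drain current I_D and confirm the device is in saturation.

V_G = V_DD·R_2/(R_1+R_2) = 18×150/420 = 6.43 V.
Assume saturation: I_D = (k_n/2)(V_GS − V_t)² with V_GS = V_G − I_D·R_S = 6.43 − 0.68·I_D.
Substituting gives 0.763·I_D² − 10.7·I_D + 30.9 = 0, with roots I_D = 4.06 or 9.98 mA.
The root I_D = 9.98 mA gives V_GS = -0.36 V ≤ V_t, so take I_D = 4.06 mA.
Then V_GS = 3.67 V and V_DS = V_DD − I_D(R_D+R_S) = 18 − 4.06×3.38 = 4.28 V.
Saturation requires V_DS ≥ V_GS − V_t = 1.57 V; 4.28 ≥ 1.57 ✓.

I_D ≈ 4.1 mA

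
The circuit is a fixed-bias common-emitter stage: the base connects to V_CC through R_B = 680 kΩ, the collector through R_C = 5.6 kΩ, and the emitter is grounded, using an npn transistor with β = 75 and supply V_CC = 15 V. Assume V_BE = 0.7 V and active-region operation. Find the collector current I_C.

I_C ≈ 1.6 mA

Base loop: V_CC = I_B·R_B + V_BE, so I_B = (15 − 0.7)/680 kΩ = 0.021 mA.
In the active region I_C = β·I_B = 75 × 0.021 = 1.58 mA.
Collector loop: V_CE = V_CC − I_C·R_C = 15 − 1.58×5.6 = 6.17 V.
Since V_CE = 6.17 V > V_CE(sat) ≈ 0.2 V, the transistor is in the active region as assumed.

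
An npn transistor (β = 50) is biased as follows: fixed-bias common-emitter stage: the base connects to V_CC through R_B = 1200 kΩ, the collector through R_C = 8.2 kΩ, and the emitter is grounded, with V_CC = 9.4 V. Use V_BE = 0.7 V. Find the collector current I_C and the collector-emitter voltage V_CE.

I_C ≈ 0.36 mA, V_CE ≈ 6.4 V

Base loop: V_CC = I_B·R_B + V_BE, so I_B = (9.4 − 0.7)/1200 kΩ = 0.00725 mA.
In the active region I_C = β·I_B = 50 × 0.00725 = 0.363 mA.
Collector loop: V_CE = V_CC − I_C·R_C = 9.4 − 0.363×8.2 = 6.43 V.
Since V_CE = 6.43 V > V_CE(sat) ≈ 0.2 V, the transistor is in the active region as assumed.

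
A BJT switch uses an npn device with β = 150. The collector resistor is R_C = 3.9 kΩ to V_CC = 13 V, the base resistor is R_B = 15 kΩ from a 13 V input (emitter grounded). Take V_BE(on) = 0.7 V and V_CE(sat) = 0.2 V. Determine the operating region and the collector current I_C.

Assume active: I_B = (13 − 0.7)/15 = 0.82 mA, giving I_C = β·I_B = 123 mA.
But then V_CE = 13 − 123×3.9 = -467 V < V_CE(sat) = 0.2 V — impossible in the active region.
So the transistor is saturated. With V_CE = 0.2 V, I_C = (V_CC − 0.2)/R_C = 12.8/3.9 = 3.28 mA.
Check: β·I_B = 123 mA > I_C = 3.28 mA, confirming saturation.

saturation; I_C ≈ 3.3 mA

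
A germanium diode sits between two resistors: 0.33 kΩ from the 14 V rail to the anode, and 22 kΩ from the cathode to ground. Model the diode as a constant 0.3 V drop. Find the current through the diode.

I ≈ 0.61 mA

The two resistors are in series with the diode, so KVL gives 14 = I·0.33 + 0.3 + I·22.
I = (14 − 0.3) / (0.33 + 22) kΩ = 13.7 / 22.3 = 0.614 mA.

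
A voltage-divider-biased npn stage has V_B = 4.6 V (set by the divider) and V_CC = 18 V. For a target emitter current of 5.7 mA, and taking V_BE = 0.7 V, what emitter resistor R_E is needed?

V_E = V_B − V_BE = 4.6 − 0.7 = 3.9 V.
R_E = V_E / I_E = 3.9 / 5.7 = 0.684 kΩ.

R_E ≈ 0.68 kΩ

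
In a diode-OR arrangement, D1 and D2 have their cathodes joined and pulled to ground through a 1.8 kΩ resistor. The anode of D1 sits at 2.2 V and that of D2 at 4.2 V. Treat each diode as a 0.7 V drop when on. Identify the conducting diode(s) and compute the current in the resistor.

Only D2 conducts; I_R ≈ 1.9 mA

Assume both conduct. Then node N would need to be at both 2.2−0.7 = 1.5 V and 4.2−0.7 = 3.5 V, which is impossible.
Assume only D2 conducts: V_N = 4.2 − 0.7 = 3.5 V, so I_R = 3.5/1.8 = 1.94 mA.
Check D1: its anode-to-cathode voltage is 2.2 − 3.5 = -1.3 V < 0.7 V, so it is off. The assumption is consistent.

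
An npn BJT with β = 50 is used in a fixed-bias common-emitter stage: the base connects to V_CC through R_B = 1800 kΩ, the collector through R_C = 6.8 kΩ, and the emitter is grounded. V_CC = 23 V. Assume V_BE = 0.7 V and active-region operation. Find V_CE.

Base loop: V_CC = I_B·R_B + V_BE, so I_B = (23 − 0.7)/1800 kΩ = 0.0124 mA.
In the active region I_C = β·I_B = 50 × 0.0124 = 0.619 mA.
Collector loop: V_CE = V_CC − I_C·R_C = 23 − 0.619×6.8 = 18.8 V.
Since V_CE = 18.8 V > V_CE(sat) ≈ 0.2 V, the transistor is in the active region as assumed.

V_CE ≈ 19 V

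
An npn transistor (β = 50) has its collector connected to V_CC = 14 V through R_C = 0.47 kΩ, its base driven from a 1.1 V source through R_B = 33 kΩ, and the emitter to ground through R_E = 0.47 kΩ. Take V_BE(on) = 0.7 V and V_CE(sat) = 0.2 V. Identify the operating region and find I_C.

Assume active. Base-emitter loop: I_B = (V_BB − V_BE)/(R_B + (β+1)R_E) = (1.1 − 0.7)/(33 + 51×0.47) = 0.00702 mA.
I_C = β·I_B = 50×0.00702 = 0.351 mA.
V_CE = V_CC − I_C·R_C − I_E·R_E = 14 − 0.351×0.47 − 0.358×0.47 = 13.7 V > V_CE(sat), so the active-region assumption holds.

active; I_C ≈ 0.35 mA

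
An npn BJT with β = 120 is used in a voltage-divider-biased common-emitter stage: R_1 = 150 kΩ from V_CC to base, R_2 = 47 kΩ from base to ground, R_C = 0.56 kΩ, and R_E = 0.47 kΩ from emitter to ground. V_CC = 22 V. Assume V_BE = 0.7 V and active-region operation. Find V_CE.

Thevenize the base divider: V_Th = V_CC·R_2/(R_1+R_2) = 22×47/197 = 5.25 V, R_Th = R_1‖R_2 = 35.8 kΩ.
Base-emitter loop: V_Th = I_B·R_Th + V_BE + (β+1)I_B·R_E, so I_B = (5.25 − 0.7) / (35.8 + 121×0.47) = 0.0491 mA.
I_C = β·I_B = 120×0.0491 = 5.89 mA, and I_E = (β+1)I_B = 5.94 mA.
V_CE = V_CC − I_C·R_C − I_E·R_E = 22 − 5.89×0.56 − 5.94×0.47 = 15.9 V.
V_CE = 15.9 V > 0.2 V confirms active-region operation.

V_CE ≈ 16 V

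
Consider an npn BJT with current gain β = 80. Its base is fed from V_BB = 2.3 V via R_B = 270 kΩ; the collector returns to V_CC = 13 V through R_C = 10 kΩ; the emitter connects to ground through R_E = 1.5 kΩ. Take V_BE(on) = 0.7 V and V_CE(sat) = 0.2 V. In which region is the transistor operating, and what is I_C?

Assume active. Base-emitter loop: I_B = (V_BB − V_BE)/(R_B + (β+1)R_E) = (2.3 − 0.7)/(270 + 81×1.5) = 0.00409 mA.
I_C = β·I_B = 80×0.00409 = 0.327 mA.
V_CE = V_CC − I_C·R_C − I_E·R_E = 13 − 0.327×10 − 0.331×1.5 = 9.23 V > V_CE(sat), so the active-region assumption holds.

active; I_C ≈ 0.33 mA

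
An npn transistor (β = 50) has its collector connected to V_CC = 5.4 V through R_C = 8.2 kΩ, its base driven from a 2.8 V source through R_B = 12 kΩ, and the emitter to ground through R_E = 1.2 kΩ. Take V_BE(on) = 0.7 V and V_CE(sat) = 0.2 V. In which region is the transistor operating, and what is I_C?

saturation; I_C ≈ 0.54 mA

Assume active: I_B = (2.8 − 0.7)/(12 + 51×1.2) = 0.0287 mA, I_C = β·I_B = 1.43 mA.
Then V_CE = 5.4 − 1.43×8.2 − 1.46×1.2 = -8.12 V < 0.2 V — the active assumption fails.
Re-solve with V_CE = 0.2 V. KCL at the emitter: V_E/R_E = (V_BB−0.7−V_E)/R_B + (V_CC−0.2−V_E)/R_C, giving V_E = 0.779 V.
I_C = (V_CC − 0.2 − V_E)/R_C = (5.2 − 0.779)/8.2 = 0.539 mA.
Check: I_B = (2.1 − 0.779)/12 = 0.11 mA, and β·I_B = 5.5 mA > I_C, confirming saturation.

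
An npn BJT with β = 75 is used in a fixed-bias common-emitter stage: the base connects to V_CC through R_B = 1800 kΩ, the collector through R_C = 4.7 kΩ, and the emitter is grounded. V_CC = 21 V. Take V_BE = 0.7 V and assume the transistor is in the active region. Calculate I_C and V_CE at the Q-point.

Base loop: V_CC = I_B·R_B + V_BE, so I_B = (21 − 0.7)/1800 kΩ = 0.0113 mA.
In the active region I_C = β·I_B = 75 × 0.0113 = 0.846 mA.
Collector loop: V_CE = V_CC − I_C·R_C = 21 − 0.846×4.7 = 17 V.
Since V_CE = 17 V > V_CE(sat) ≈ 0.2 V, the transistor is in the active region as assumed.

I_C ≈ 0.85 mA, V_CE ≈ 17 V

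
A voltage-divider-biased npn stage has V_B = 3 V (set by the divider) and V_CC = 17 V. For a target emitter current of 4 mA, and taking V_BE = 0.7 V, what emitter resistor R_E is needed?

V_E = V_B − V_BE = 3 − 0.7 = 2.3 V.
R_E = V_E / I_E = 2.3 / 4 = 0.575 kΩ.

R_E ≈ 0.57 kΩ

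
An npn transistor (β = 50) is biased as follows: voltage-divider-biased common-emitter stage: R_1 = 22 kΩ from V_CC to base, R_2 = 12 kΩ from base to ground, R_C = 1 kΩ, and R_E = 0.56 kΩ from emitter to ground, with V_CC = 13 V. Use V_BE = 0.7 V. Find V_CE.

V_CE ≈ 4.6 V

Thevenize the base divider: V_Th = V_CC·R_2/(R_1+R_2) = 13×12/34 = 4.59 V, R_Th = R_1‖R_2 = 7.76 kΩ.
Base-emitter loop: V_Th = I_B·R_Th + V_BE + (β+1)I_B·R_E, so I_B = (4.59 − 0.7) / (7.76 + 51×0.56) = 0.107 mA.
I_C = β·I_B = 50×0.107 = 5.35 mA, and I_E = (β+1)I_B = 5.46 mA.
V_CE = V_CC − I_C·R_C − I_E·R_E = 13 − 5.35×1 − 5.46×0.56 = 4.59 V.
V_CE = 4.59 V > 0.2 V confirms active-region operation.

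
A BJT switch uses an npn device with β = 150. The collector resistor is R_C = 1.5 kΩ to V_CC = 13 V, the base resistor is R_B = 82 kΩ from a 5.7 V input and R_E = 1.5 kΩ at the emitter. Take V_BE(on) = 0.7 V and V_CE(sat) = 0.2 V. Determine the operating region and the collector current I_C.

active; I_C ≈ 2.4 mA

Assume active. Base-emitter loop: I_B = (V_BB − V_BE)/(R_B + (β+1)R_E) = (5.7 − 0.7)/(82 + 151×1.5) = 0.0162 mA.
I_C = β·I_B = 150×0.0162 = 2.43 mA.
V_CE = V_CC − I_C·R_C − I_E·R_E = 13 − 2.43×1.5 − 2.45×1.5 = 5.68 V > V_CE(sat), so the active-region assumption holds.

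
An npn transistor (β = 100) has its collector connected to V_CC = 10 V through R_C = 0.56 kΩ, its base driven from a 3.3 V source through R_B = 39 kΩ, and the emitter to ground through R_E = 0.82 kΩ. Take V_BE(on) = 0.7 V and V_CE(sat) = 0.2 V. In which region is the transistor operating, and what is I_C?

Assume active. Base-emitter loop: I_B = (V_BB − V_BE)/(R_B + (β+1)R_E) = (3.3 − 0.7)/(39 + 101×0.82) = 0.0213 mA.
I_C = β·I_B = 100×0.0213 = 2.13 mA.
V_CE = V_CC − I_C·R_C − I_E·R_E = 10 − 2.13×0.56 − 2.16×0.82 = 7.04 V > V_CE(sat), so the active-region assumption holds.

active; I_C ≈ 2.1 mA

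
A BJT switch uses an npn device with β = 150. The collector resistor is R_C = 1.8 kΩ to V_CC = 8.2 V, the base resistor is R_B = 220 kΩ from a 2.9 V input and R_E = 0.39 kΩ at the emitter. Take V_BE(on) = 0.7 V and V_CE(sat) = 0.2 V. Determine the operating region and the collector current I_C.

active; I_C ≈ 1.2 mA

Assume active. Base-emitter loop: I_B = (V_BB − V_BE)/(R_B + (β+1)R_E) = (2.9 − 0.7)/(220 + 151×0.39) = 0.00789 mA.
I_C = β·I_B = 150×0.00789 = 1.18 mA.
V_CE = V_CC − I_C·R_C − I_E·R_E = 8.2 − 1.18×1.8 − 1.19×0.39 = 5.61 V > V_CE(sat), so the active-region assumption holds.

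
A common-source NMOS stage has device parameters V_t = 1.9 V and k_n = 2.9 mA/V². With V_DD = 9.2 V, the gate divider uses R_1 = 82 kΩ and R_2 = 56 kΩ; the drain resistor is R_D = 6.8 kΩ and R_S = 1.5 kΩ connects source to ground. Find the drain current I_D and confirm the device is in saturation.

I_D ≈ 0.74 mA

V_G = V_DD·R_2/(R_1+R_2) = 9.2×56/138 = 3.73 V.
Assume saturation: I_D = (k_n/2)(V_GS − V_t)² with V_GS = V_G − I_D·R_S = 3.73 − 1.5·I_D.
Substituting gives 3.26·I_D² − 8.97·I_D + 4.87 = 0, with roots I_D = 0.745 or 2.01 mA.
The root I_D = 2.01 mA gives V_GS = 0.724 V ≤ V_t, so take I_D = 0.745 mA.
Then V_GS = 2.62 V and V_DS = V_DD − I_D(R_D+R_S) = 9.2 − 0.745×8.3 = 3.02 V.
Saturation requires V_DS ≥ V_GS − V_t = 0.717 V; 3.02 ≥ 0.717 ✓.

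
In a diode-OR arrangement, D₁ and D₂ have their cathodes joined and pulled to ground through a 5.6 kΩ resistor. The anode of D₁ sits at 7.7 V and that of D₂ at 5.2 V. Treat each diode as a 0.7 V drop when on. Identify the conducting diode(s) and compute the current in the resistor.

Only D₁ conducts; I_R ≈ 1.2 mA

Assume both conduct. Then node N would need to be at both 7.7−0.7 = 7 V and 5.2−0.7 = 4.5 V, which is impossible.
Assume only D₁ conducts: V_N = 7.7 − 0.7 = 7 V, so I_R = 7/5.6 = 1.25 mA.
Check D₂: its anode-to-cathode voltage is 5.2 − 7 = -1.8 V < 0.7 V, so it is off. The assumption is consistent.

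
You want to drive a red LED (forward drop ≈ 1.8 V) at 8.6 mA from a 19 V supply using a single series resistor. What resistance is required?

The resistor drops V_S − V_D = 19 − 1.8 = 17.2 V at 8.6 mA.
R = 17.2 V / 8.6 mA = 2 kΩ.

R ≈ 2 kΩ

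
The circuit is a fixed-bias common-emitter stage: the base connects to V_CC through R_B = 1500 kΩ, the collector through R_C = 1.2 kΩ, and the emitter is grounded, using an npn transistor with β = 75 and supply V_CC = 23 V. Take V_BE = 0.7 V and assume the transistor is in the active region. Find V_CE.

Base loop: V_CC = I_B·R_B + V_BE, so I_B = (23 − 0.7)/1500 kΩ = 0.0149 mA.
In the active region I_C = β·I_B = 75 × 0.0149 = 1.11 mA.
Collector loop: V_CE = V_CC − I_C·R_C = 23 − 1.11×1.2 = 21.7 V.
Since V_CE = 21.7 V > V_CE(sat) ≈ 0.2 V, the transistor is in the active region as assumed.

V_CE ≈ 22 V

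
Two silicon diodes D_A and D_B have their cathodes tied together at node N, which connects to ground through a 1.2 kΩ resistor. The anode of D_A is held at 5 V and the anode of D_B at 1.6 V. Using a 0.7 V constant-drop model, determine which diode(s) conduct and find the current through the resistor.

Only D_A conducts; I_R ≈ 3.6 mA

Assume both conduct. Then node N would need to be at both 5−0.7 = 4.3 V and 1.6−0.7 = 0.9 V, which is impossible.
Assume only D_A conducts: V_N = 5 − 0.7 = 4.3 V, so I_R = 4.3/1.2 = 3.58 mA.
Check D_B: its anode-to-cathode voltage is 1.6 − 4.3 = -2.7 V < 0.7 V, so it is off. The assumption is consistent.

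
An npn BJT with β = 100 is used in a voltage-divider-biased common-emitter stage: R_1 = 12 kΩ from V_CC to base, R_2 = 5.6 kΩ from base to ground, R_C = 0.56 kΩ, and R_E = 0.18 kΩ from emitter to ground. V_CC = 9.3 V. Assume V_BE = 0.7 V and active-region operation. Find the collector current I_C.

I_C ≈ 10 mA

Thevenize the base divider: V_Th = V_CC·R_2/(R_1+R_2) = 9.3×5.6/17.6 = 2.96 V, R_Th = R_1‖R_2 = 3.82 kΩ.
Base-emitter loop: V_Th = I_B·R_Th + V_BE + (β+1)I_B·R_E, so I_B = (2.96 − 0.7) / (3.82 + 101×0.18) = 0.103 mA.
I_C = β·I_B = 100×0.103 = 10.3 mA, and I_E = (β+1)I_B = 10.4 mA.
V_CE = V_CC − I_C·R_C − I_E·R_E = 9.3 − 10.3×0.56 − 10.4×0.18 = 1.68 V.
V_CE = 1.68 V > 0.2 V confirms active-region operation.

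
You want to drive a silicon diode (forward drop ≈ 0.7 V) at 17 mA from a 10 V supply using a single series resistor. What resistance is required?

The resistor drops V_S − V_D = 10 − 0.7 = 9.3 V at 17 mA.
R = 9.3 V / 17 mA = 0.547 kΩ.

R ≈ 0.55 kΩ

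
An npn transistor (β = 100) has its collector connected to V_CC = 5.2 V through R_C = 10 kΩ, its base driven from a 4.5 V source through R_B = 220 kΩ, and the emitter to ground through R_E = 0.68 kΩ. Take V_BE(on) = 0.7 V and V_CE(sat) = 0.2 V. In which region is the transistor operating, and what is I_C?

saturation; I_C ≈ 0.47 mA

Assume active: I_B = (4.5 − 0.7)/(220 + 101×0.68) = 0.0132 mA, I_C = β·I_B = 1.32 mA.
Then V_CE = 5.2 − 1.32×10 − 1.33×0.68 = -8.87 V < 0.2 V — the active assumption fails.
Re-solve with V_CE = 0.2 V. KCL at the emitter: V_E/R_E = (V_BB−0.7−V_E)/R_B + (V_CC−0.2−V_E)/R_C, giving V_E = 0.328 V.
I_C = (V_CC − 0.2 − V_E)/R_C = (5 − 0.328)/10 = 0.467 mA.
Check: I_B = (3.8 − 0.328)/220 = 0.0158 mA, and β·I_B = 1.58 mA > I_C, confirming saturation.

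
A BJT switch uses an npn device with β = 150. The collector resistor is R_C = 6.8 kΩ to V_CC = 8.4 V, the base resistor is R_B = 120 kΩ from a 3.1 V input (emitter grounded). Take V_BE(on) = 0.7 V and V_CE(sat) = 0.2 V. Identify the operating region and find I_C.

Assume active: I_B = (3.1 − 0.7)/120 = 0.02 mA, giving I_C = β·I_B = 3 mA.
But then V_CE = 8.4 − 3×6.8 = -12 V < V_CE(sat) = 0.2 V — impossible in the active region.
So the transistor is saturated. With V_CE = 0.2 V, I_C = (V_CC − 0.2)/R_C = 8.2/6.8 = 1.21 mA.
Check: β·I_B = 3 mA > I_C = 1.21 mA, confirming saturation.

saturation; I_C ≈ 1.2 mA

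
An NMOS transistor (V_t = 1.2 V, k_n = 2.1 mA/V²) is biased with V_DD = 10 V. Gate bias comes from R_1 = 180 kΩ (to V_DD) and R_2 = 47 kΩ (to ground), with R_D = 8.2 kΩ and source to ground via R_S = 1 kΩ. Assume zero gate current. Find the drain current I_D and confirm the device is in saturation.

V_G = V_DD·R_2/(R_1+R_2) = 10×47/227 = 2.07 V.
Assume saturation: I_D = (k_n/2)(V_GS − V_t)² with V_GS = V_G − I_D·R_S = 2.07 − 1·I_D.
Substituting gives 1.05·I_D² − 2.83·I_D + 0.796 = 0, with roots I_D = 0.319 or 2.37 mA.
The root I_D = 2.37 mA gives V_GS = -0.304 V ≤ V_t, so take I_D = 0.319 mA.
Then V_GS = 1.75 V and V_DS = V_DD − I_D(R_D+R_S) = 10 − 0.319×9.2 = 7.06 V.
Saturation requires V_DS ≥ V_GS − V_t = 0.551 V; 7.06 ≥ 0.551 ✓.

I_D ≈ 0.32 mA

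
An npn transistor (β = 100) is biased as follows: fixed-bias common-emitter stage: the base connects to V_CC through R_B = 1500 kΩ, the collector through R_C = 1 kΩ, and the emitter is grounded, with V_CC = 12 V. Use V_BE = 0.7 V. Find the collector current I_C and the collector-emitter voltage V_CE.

I_C ≈ 0.75 mA, V_CE ≈ 11 V

Base loop: V_CC = I_B·R_B + V_BE, so I_B = (12 − 0.7)/1500 kΩ = 0.00753 mA.
In the active region I_C = β·I_B = 100 × 0.00753 = 0.753 mA.
Collector loop: V_CE = V_CC − I_C·R_C = 12 − 0.753×1 = 11.2 V.
Since V_CE = 11.2 V > V_CE(sat) ≈ 0.2 V, the transistor is in the active region as assumed.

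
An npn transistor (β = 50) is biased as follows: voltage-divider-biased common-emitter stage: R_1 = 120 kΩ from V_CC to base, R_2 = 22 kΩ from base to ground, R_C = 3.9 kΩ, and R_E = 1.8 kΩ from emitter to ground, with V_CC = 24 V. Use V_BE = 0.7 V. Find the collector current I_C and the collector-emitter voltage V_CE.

Thevenize the base divider: V_Th = V_CC·R_2/(R_1+R_2) = 24×22/142 = 3.72 V, R_Th = R_1‖R_2 = 18.6 kΩ.
Base-emitter loop: V_Th = I_B·R_Th + V_BE + (β+1)I_B·R_E, so I_B = (3.72 − 0.7) / (18.6 + 51×1.8) = 0.0273 mA.
I_C = β·I_B = 50×0.0273 = 1.37 mA, and I_E = (β+1)I_B = 1.39 mA.
V_CE = V_CC − I_C·R_C − I_E·R_E = 24 − 1.37×3.9 − 1.39×1.8 = 16.2 V.
V_CE = 16.2 V > 0.2 V confirms active-region operation.

I_C ≈ 1.4 mA, V_CE ≈ 16 V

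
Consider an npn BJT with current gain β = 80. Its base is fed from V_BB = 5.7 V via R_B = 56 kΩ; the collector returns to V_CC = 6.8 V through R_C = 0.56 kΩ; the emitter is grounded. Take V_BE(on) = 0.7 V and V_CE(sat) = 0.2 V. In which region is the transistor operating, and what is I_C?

Assume active. Base-emitter loop: I_B = (V_BB − V_BE)/R_B = (5.7 − 0.7)/56 = 0.0893 mA.
I_C = β·I_B = 80×0.0893 = 7.14 mA.
V_CE = V_CC − I_C·R_C = 6.8 − 7.14×0.56 = 2.8 V > V_CE(sat), so the active-region assumption holds.

active; I_C ≈ 7.1 mA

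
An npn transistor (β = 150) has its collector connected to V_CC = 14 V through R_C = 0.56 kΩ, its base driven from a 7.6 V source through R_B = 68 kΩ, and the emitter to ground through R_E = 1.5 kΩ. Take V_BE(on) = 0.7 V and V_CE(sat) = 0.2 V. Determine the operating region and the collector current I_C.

active; I_C ≈ 3.5 mA

Assume active. Base-emitter loop: I_B = (V_BB − V_BE)/(R_B + (β+1)R_E) = (7.6 − 0.7)/(68 + 151×1.5) = 0.0234 mA.
I_C = β·I_B = 150×0.0234 = 3.51 mA.
V_CE = V_CC − I_C·R_C − I_E·R_E = 14 − 3.51×0.56 − 3.54×1.5 = 6.73 V > V_CE(sat), so the active-region assumption holds.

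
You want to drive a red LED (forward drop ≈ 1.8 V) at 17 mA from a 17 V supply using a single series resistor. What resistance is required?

R ≈ 0.89 kΩ

The resistor drops V_S − V_D = 17 − 1.8 = 15.2 V at 17 mA.
R = 15.2 V / 17 mA = 0.894 kΩ.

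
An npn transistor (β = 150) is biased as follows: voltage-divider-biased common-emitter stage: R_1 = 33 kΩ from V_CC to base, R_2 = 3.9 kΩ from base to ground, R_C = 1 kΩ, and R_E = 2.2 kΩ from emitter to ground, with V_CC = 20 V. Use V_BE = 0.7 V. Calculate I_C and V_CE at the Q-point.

Thevenize the base divider: V_Th = V_CC·R_2/(R_1+R_2) = 20×3.9/36.9 = 2.11 V, R_Th = R_1‖R_2 = 3.49 kΩ.
Base-emitter loop: V_Th = I_B·R_Th + V_BE + (β+1)I_B·R_E, so I_B = (2.11 − 0.7) / (3.49 + 151×2.2) = 0.00421 mA.
I_C = β·I_B = 150×0.00421 = 0.632 mA, and I_E = (β+1)I_B = 0.636 mA.
V_CE = V_CC − I_C·R_C − I_E·R_E = 20 − 0.632×1 − 0.636×2.2 = 18 V.
V_CE = 18 V > 0.2 V confirms active-region operation.

I_C ≈ 0.63 mA, V_CE ≈ 18 V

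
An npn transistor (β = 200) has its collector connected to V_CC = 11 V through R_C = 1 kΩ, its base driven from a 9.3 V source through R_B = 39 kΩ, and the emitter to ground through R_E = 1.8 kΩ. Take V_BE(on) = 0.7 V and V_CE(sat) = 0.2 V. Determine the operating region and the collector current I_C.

Assume active: I_B = (9.3 − 0.7)/(39 + 201×1.8) = 0.0215 mA, I_C = β·I_B = 4.29 mA.
Then V_CE = 11 − 4.29×1 − 4.31×1.8 = -1.05 V < 0.2 V — the active assumption fails.
Re-solve with V_CE = 0.2 V. KCL at the emitter: V_E/R_E = (V_BB−0.7−V_E)/R_B + (V_CC−0.2−V_E)/R_C, giving V_E = 6.97 V.
I_C = (V_CC − 0.2 − V_E)/R_C = (10.8 − 6.97)/1 = 3.83 mA.
Check: I_B = (8.6 − 6.97)/39 = 0.0418 mA, and β·I_B = 8.36 mA > I_C, confirming saturation.

saturation; I_C ≈ 3.8 mA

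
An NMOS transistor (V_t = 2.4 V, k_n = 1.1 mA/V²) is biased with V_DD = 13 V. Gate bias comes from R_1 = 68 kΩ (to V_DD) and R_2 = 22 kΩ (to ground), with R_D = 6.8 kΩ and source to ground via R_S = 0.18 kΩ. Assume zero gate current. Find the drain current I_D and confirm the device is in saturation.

V_G = V_DD·R_2/(R_1+R_2) = 13×22/90 = 3.18 V.
Assume saturation: I_D = (k_n/2)(V_GS − V_t)² with V_GS = V_G − I_D·R_S = 3.18 − 0.18·I_D.
Substituting gives 0.0178·I_D² − 1.15·I_D + 0.333 = 0, with roots I_D = 0.29 or 64.5 mA.
The root I_D = 64.5 mA gives V_GS = -8.43 V ≤ V_t, so take I_D = 0.29 mA.
Then V_GS = 3.13 V and V_DS = V_DD − I_D(R_D+R_S) = 13 − 0.29×6.98 = 11 V.
Saturation requires V_DS ≥ V_GS − V_t = 0.726 V; 11 ≥ 0.726 ✓.

I_D ≈ 0.29 mA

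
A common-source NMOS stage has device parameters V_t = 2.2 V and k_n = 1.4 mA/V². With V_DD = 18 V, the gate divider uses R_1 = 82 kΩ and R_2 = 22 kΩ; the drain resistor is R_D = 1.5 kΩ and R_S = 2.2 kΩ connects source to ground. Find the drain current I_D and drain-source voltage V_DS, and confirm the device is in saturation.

V_G = V_DD·R_2/(R_1+R_2) = 18×22/104 = 3.81 V.
Assume saturation: I_D = (k_n/2)(V_GS − V_t)² with V_GS = V_G − I_D·R_S = 3.81 − 2.2·I_D.
Substituting gives 3.39·I_D² − 5.95·I_D + 1.81 = 0, with roots I_D = 0.391 or 1.37 mA.
The root I_D = 1.37 mA gives V_GS = 0.803 V ≤ V_t, so take I_D = 0.391 mA.
Then V_GS = 2.95 V and V_DS = V_DD − I_D(R_D+R_S) = 18 − 0.391×3.7 = 16.6 V.
Saturation requires V_DS ≥ V_GS − V_t = 0.747 V; 16.6 ≥ 0.747 ✓.

I_D ≈ 0.39 mA, V_DS ≈ 17 V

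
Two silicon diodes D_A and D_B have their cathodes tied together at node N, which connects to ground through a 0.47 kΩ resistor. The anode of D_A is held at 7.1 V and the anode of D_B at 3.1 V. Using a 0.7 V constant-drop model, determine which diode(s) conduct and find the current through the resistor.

Assume both conduct. Then node N would need to be at both 7.1−0.7 = 6.4 V and 3.1−0.7 = 2.4 V, which is impossible.
Assume only D_A conducts: V_N = 7.1 − 0.7 = 6.4 V, so I_R = 6.4/0.47 = 13.6 mA.
Check D_B: its anode-to-cathode voltage is 3.1 − 6.4 = -3.3 V < 0.7 V, so it is off. The assumption is consistent.

Only D_A conducts; I_R ≈ 14 mA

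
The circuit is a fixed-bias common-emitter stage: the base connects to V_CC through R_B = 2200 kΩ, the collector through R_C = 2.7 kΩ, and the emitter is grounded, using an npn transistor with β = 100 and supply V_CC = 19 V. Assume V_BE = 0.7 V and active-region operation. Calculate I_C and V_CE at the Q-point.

I_C ≈ 0.83 mA, V_CE ≈ 17 V

Base loop: V_CC = I_B·R_B + V_BE, so I_B = (19 − 0.7)/2200 kΩ = 0.00832 mA.
In the active region I_C = β·I_B = 100 × 0.00832 = 0.832 mA.
Collector loop: V_CE = V_CC − I_C·R_C = 19 − 0.832×2.7 = 16.8 V.
Since V_CE = 16.8 V > V_CE(sat) ≈ 0.2 V, the transistor is in the active region as assumed.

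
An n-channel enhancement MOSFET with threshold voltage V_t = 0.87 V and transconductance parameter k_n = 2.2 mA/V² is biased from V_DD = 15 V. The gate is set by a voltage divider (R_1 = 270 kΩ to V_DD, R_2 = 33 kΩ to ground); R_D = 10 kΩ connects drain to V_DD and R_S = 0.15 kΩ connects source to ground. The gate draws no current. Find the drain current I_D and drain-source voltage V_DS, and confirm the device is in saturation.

I_D ≈ 0.52 mA, V_DS ≈ 9.7 V

V_G = V_DD·R_2/(R_1+R_2) = 15×33/303 = 1.63 V.
Assume saturation: I_D = (k_n/2)(V_GS − V_t)² with V_GS = V_G − I_D·R_S = 1.63 − 0.15·I_D.
Substituting gives 0.0248·I_D² − 1.25·I_D + 0.641 = 0, with roots I_D = 0.518 or 50.1 mA.
The root I_D = 50.1 mA gives V_GS = -5.88 V ≤ V_t, so take I_D = 0.518 mA.
Then V_GS = 1.56 V and V_DS = V_DD − I_D(R_D+R_S) = 15 − 0.518×10.2 = 9.75 V.
Saturation requires V_DS ≥ V_GS − V_t = 0.686 V; 9.75 ≥ 0.686 ✓.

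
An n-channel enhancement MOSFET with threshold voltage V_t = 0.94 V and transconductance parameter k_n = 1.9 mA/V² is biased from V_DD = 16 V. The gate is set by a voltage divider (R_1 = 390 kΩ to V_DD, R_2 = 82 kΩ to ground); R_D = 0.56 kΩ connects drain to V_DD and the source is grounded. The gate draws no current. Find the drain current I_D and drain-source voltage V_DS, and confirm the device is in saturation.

I_D ≈ 3.2 mA, V_DS ≈ 14 V

V_G = V_DD·R_2/(R_1+R_2) = 16×82/472 = 2.78 V. With the source grounded, V_GS = V_G = 2.78 V.
Assume saturation: I_D = (k_n/2)(V_GS − V_t)² = (1.9/2)×(2.78 − 0.94)² = 0.95×1.84² = 3.22 mA.
V_DS = V_DD − I_D·R_D = 16 − 3.22×0.56 = 14.2 V.
Saturation requires V_DS ≥ V_GS − V_t = 1.84 V; 14.2 ≥ 1.84 ✓.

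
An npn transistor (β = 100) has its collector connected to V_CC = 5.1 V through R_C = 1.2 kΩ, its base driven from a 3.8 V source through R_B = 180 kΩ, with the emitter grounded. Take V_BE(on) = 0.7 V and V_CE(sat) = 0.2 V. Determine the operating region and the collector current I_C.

Assume active. Base-emitter loop: I_B = (V_BB − V_BE)/R_B = (3.8 − 0.7)/180 = 0.0172 mA.
I_C = β·I_B = 100×0.0172 = 1.72 mA.
V_CE = V_CC − I_C·R_C = 5.1 − 1.72×1.2 = 3.03 V > V_CE(sat), so the active-region assumption holds.

active; I_C ≈ 1.7 mA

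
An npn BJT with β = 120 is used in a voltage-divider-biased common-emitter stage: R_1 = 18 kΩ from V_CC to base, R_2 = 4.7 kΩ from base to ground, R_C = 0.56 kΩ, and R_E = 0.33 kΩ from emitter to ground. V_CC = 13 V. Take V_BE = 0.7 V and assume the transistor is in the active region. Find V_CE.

Thevenize the base divider: V_Th = V_CC·R_2/(R_1+R_2) = 13×4.7/22.7 = 2.69 V, R_Th = R_1‖R_2 = 3.73 kΩ.
Base-emitter loop: V_Th = I_B·R_Th + V_BE + (β+1)I_B·R_E, so I_B = (2.69 − 0.7) / (3.73 + 121×0.33) = 0.0456 mA.
I_C = β·I_B = 120×0.0456 = 5.47 mA, and I_E = (β+1)I_B = 5.52 mA.
V_CE = V_CC − I_C·R_C − I_E·R_E = 13 − 5.47×0.56 − 5.52×0.33 = 8.11 V.
V_CE = 8.11 V > 0.2 V confirms active-region operation.

V_CE ≈ 8.1 V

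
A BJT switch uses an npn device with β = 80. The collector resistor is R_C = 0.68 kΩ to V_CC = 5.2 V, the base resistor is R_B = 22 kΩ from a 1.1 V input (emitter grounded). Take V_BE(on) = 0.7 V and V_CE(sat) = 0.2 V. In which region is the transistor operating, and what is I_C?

Assume active. Base-emitter loop: I_B = (V_BB − V_BE)/R_B = (1.1 − 0.7)/22 = 0.0182 mA.
I_C = β·I_B = 80×0.0182 = 1.45 mA.
V_CE = V_CC − I_C·R_C = 5.2 − 1.45×0.68 = 4.21 V > V_CE(sat), so the active-region assumption holds.

active; I_C ≈ 1.5 mA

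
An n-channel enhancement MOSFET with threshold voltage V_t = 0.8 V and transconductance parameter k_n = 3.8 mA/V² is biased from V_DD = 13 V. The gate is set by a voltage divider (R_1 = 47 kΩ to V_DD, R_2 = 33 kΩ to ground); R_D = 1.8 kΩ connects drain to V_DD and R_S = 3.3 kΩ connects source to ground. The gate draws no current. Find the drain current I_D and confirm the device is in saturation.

V_G = V_DD·R_2/(R_1+R_2) = 13×33/80 = 5.36 V.
Assume saturation: I_D = (k_n/2)(V_GS − V_t)² with V_GS = V_G − I_D·R_S = 5.36 − 3.3·I_D.
Substituting gives 20.7·I_D² − 58.2·I_D + 39.6 = 0, with roots I_D = 1.15 or 1.67 mA.
The root I_D = 1.67 mA gives V_GS = -0.137 V ≤ V_t, so take I_D = 1.15 mA.
Then V_GS = 1.58 V and V_DS = V_DD − I_D(R_D+R_S) = 13 − 1.15×5.1 = 7.15 V.
Saturation requires V_DS ≥ V_GS − V_t = 0.777 V; 7.15 ≥ 0.777 ✓.

I_D ≈ 1.1 mA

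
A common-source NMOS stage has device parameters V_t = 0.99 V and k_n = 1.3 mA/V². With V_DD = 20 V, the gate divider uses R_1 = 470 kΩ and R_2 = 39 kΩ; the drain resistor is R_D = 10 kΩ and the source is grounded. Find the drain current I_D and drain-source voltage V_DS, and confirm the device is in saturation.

I_D ≈ 0.19 mA, V_DS ≈ 18 V

V_G = V_DD·R_2/(R_1+R_2) = 20×39/509 = 1.53 V. With the source grounded, V_GS = V_G = 1.53 V.
Assume saturation: I_D = (k_n/2)(V_GS − V_t)² = (1.3/2)×(1.53 − 0.99)² = 0.65×0.542² = 0.191 mA.
V_DS = V_DD − I_D·R_D = 20 − 0.191×10 = 18.1 V.
Saturation requires V_DS ≥ V_GS − V_t = 0.542 V; 18.1 ≥ 0.542 ✓.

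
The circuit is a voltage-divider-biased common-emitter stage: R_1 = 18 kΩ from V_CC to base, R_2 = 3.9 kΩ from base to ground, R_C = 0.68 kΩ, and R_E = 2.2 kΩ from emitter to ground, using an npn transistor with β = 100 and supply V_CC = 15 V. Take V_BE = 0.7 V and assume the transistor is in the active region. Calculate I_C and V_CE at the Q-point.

I_C ≈ 0.87 mA, V_CE ≈ 12 V

Thevenize the base divider: V_Th = V_CC·R_2/(R_1+R_2) = 15×3.9/21.9 = 2.67 V, R_Th = R_1‖R_2 = 3.21 kΩ.
Base-emitter loop: V_Th = I_B·R_Th + V_BE + (β+1)I_B·R_E, so I_B = (2.67 − 0.7) / (3.21 + 101×2.2) = 0.00875 mA.
I_C = β·I_B = 100×0.00875 = 0.875 mA, and I_E = (β+1)I_B = 0.883 mA.
V_CE = V_CC − I_C·R_C − I_E·R_E = 15 − 0.875×0.68 − 0.883×2.2 = 12.5 V.
V_CE = 12.5 V > 0.2 V confirms active-region operation.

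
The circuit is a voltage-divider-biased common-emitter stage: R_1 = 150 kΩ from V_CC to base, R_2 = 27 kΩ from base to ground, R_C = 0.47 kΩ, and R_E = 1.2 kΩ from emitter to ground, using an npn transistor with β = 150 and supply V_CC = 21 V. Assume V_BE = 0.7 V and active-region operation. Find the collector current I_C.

Thevenize the base divider: V_Th = V_CC·R_2/(R_1+R_2) = 21×27/177 = 3.2 V, R_Th = R_1‖R_2 = 22.9 kΩ.
Base-emitter loop: V_Th = I_B·R_Th + V_BE + (β+1)I_B·R_E, so I_B = (3.2 − 0.7) / (22.9 + 151×1.2) = 0.0123 mA.
I_C = β·I_B = 150×0.0123 = 1.84 mA, and I_E = (β+1)I_B = 1.85 mA.
V_CE = V_CC − I_C·R_C − I_E·R_E = 21 − 1.84×0.47 − 1.85×1.2 = 17.9 V.
V_CE = 17.9 V > 0.2 V confirms active-region operation.

I_C ≈ 1.8 mA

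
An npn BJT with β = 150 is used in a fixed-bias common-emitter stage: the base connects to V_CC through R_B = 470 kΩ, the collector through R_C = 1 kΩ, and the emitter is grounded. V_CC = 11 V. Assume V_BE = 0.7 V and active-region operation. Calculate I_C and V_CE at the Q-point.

I_C ≈ 3.3 mA, V_CE ≈ 7.7 V

Base loop: V_CC = I_B·R_B + V_BE, so I_B = (11 − 0.7)/470 kΩ = 0.0219 mA.
In the active region I_C = β·I_B = 150 × 0.0219 = 3.29 mA.
Collector loop: V_CE = V_CC − I_C·R_C = 11 − 3.29×1 = 7.71 V.
Since V_CE = 7.71 V > V_CE(sat) ≈ 0.2 V, the transistor is in the active region as assumed.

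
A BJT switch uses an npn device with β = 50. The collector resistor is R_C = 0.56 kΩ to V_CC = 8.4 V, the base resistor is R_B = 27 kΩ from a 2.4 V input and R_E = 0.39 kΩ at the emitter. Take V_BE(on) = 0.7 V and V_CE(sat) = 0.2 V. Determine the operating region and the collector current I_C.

Assume active. Base-emitter loop: I_B = (V_BB − V_BE)/(R_B + (β+1)R_E) = (2.4 − 0.7)/(27 + 51×0.39) = 0.0363 mA.
I_C = β·I_B = 50×0.0363 = 1.81 mA.
V_CE = V_CC − I_C·R_C − I_E·R_E = 8.4 − 1.81×0.56 − 1.85×0.39 = 6.66 V > V_CE(sat), so the active-region assumption holds.

active; I_C ≈ 1.8 mA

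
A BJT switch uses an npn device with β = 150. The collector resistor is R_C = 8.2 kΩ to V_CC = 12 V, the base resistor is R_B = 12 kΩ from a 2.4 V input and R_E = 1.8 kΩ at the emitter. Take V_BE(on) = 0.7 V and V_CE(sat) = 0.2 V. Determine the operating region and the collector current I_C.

active; I_C ≈ 0.9 mA

Assume active. Base-emitter loop: I_B = (V_BB − V_BE)/(R_B + (β+1)R_E) = (2.4 − 0.7)/(12 + 151×1.8) = 0.00599 mA.
I_C = β·I_B = 150×0.00599 = 0.899 mA.
V_CE = V_CC − I_C·R_C − I_E·R_E = 12 − 0.899×8.2 − 0.905×1.8 = 3 V > V_CE(sat), so the active-region assumption holds.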